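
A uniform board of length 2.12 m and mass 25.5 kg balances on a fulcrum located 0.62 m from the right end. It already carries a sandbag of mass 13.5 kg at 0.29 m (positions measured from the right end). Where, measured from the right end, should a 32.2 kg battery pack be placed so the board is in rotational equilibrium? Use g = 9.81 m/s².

Take moments about the fulcrum (at 0.62 m from the right end).
Beam weight: 25.5 × 9.81 = 250.2 N down at 1.06 m → arm 0.44 m, τ = 250.2 × 0.44 = 110.1 N·m counterclockwise.
Sandbag: 13.5 × 9.81 = 132.4 N down at 0.29 m → arm 0.33 m, τ = 132.4 × 0.33 = 43.69 N·m clockwise.
Net moment of existing loads = 66.41 N·m counterclockwise.
The battery pack weighs 32.2 × 9.81 = 315.9 N and must supply an equal clockwise moment, so its lever arm about the fulcrum is 66.41 / 315.9 = 0.21 m.
That puts it at 0.62 − 0.21 = 0.41 m from the right end.

x ≈ 0.41 m from the right end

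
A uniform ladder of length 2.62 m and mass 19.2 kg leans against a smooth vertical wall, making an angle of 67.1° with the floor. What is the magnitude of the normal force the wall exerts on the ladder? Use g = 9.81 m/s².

N_wall ≈ 39.8 N

Choose the foot of the ladder as the axis so the floor normal and friction both act there and drop out.
Ladder weight 19.2×9.81 = 188.4 N acts at 1.31 m along the ladder; its horizontal arm is 1.31·cos67.1° = 0.5098 m → τ = 96.05 N·m clockwise.
Wall normal N acts horizontally at the top; its moment arm is the height L sinθ = 2.62·sin67.1° = 2.414 m, counterclockwise.
Στ = 0 ⇒ N × 2.414 = 96.05 ⇒ N = 39.8 N.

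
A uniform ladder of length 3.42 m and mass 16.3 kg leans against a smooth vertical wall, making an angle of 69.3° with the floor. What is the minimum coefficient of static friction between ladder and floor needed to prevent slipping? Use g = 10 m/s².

μ_min ≈ 0.189

Choose the foot of the ladder as the axis so the floor normal and friction both act there and drop out.
Ladder weight 16.3×10 = 163 N acts at 1.71 m along the ladder; its horizontal arm is 1.71·cos69.3° = 0.6044 m → τ = 98.52 N·m clockwise.
Wall normal N acts horizontally at the top; its moment arm is the height L sinθ = 3.42·sin69.3° = 3.199 m, counterclockwise.
Balancing moments: N × 3.199 = 98.52, giving N = 30.8 N.
ΣFx = 0 ⇒ f = N_wall = 30.8 N. ΣFy = 0 ⇒ N_floor = 163 N.
μ_min = f / N_floor = 30.8 / 163 = 0.189.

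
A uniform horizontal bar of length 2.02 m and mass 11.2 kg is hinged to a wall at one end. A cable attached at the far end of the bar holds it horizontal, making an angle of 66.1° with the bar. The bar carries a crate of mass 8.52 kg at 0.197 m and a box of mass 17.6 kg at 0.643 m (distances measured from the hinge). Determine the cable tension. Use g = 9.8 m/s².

About the hinge:
Beam weight: 11.2 × 9.8 = 109.8 N down at 1.01 m → arm 1.01 m, τ = 109.8 × 1.01 = 110.9 N·m clockwise.
Crate: 8.52 × 9.8 = 83.5 N down at 0.197 m → arm 0.197 m, τ = 83.5 × 0.197 = 16.45 N·m clockwise.
Box: 17.6 × 9.8 = 172.5 N down at 0.643 m → arm 0.643 m, τ = 172.5 × 0.643 = 110.9 N·m clockwise.
Total clockwise load moment = 238.2 N·m.
The cable tension T acts at 2.02 m; only its component perpendicular to the bar, T sinθ, produces torque. sin 66.1° = 0.9143.
For rotational equilibrium, T × 2.02 × 0.9143 = 238.2, so T = 238.2 / 1.847 = 129 N.

T ≈ 129 N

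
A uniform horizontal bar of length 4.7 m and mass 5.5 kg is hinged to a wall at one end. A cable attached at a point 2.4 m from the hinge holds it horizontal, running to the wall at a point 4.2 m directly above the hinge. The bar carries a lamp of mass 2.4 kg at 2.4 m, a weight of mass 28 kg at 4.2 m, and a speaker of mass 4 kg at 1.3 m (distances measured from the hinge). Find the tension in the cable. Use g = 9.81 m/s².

T ≈ 666 N

Taking torques about the hinge:
Beam weight: 5.5 × 9.81 = 53.96 N down at 2.35 m → arm 2.35 m, τ = 53.96 × 2.35 = 126.8 N·m clockwise.
Lamp: 2.4 × 9.81 = 23.54 N down at 2.4 m → arm 2.4 m, τ = 23.54 × 2.4 = 56.5 N·m clockwise.
Weight: 28 × 9.81 = 274.7 N down at 4.2 m → arm 4.2 m, τ = 274.7 × 4.2 = 1154 N·m clockwise.
Speaker: 4 × 9.81 = 39.24 N down at 1.3 m → arm 1.3 m, τ = 39.24 × 1.3 = 51.01 N·m clockwise.
Total clockwise load moment = 1388 N·m.
The cable tension T acts at 2.4 m; only its component perpendicular to the bar, T sinθ, produces torque. sinθ = h/√(h²+d²) = 4.2/√(4.2²+2.4²) = 0.8682.
For rotational equilibrium, T × 2.4 × 0.8682 = 1388, so T = 1388 / 2.084 = 666 N.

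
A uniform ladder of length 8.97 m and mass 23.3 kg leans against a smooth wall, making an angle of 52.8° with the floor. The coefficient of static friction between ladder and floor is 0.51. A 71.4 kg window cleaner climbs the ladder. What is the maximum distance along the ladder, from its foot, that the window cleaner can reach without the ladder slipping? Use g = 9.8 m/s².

d ≈ 6.53 m

Choose the foot of the ladder as the axis so the floor normal and friction both act there and drop out.
Ladder weight 23.3×9.8 = 228.3 N acts at 4.485 m along the ladder; its horizontal arm is 4.485·cos52.8° = 2.712 m → τ = 619.1 N·m clockwise.
Window cleaner weight 71.4×9.8 = 699.7 N at distance d → arm d·cos52.8° → τ = 699.7·d·0.6046 clockwise.
Wall normal N at the top has arm L sinθ = 7.145 m counterclockwise, so Στ = 0 gives N·7.145 = 619.1 + 423·d.
ΣFy = 0 ⇒ N_floor = 928 N, so the maximum friction is μ_s·N_floor = 0.51×928 = 473.3 N. ΣFx = 0 ⇒ N_wall = f, so at the slipping point N = 473.3 N.
Substituting: 473.3×7.145 = 619.1 + 423·d ⇒ d = (3382 − 619.1) / 423 = 6.53 m.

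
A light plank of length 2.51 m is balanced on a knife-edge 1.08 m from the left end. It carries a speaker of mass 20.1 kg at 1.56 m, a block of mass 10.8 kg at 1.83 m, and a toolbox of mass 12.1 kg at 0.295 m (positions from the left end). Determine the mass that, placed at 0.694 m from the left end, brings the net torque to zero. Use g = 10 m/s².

m ≈ 21.4 kg

Take moments about the knife-edge (at 1.08 m from the left end).
Speaker: 20.1 × 10 = 201 N down at 1.56 m → arm 0.48 m, τ = 201 × 0.48 = 96.48 N·m clockwise.
Block: 10.8 × 10 = 108 N down at 1.83 m → arm 0.75 m, τ = 108 × 0.75 = 81 N·m clockwise.
Toolbox: 12.1 × 10 = 121 N down at 0.295 m → arm 0.785 m, τ = 121 × 0.785 = 94.98 N·m counterclockwise.
Net moment of known loads = 82.5 N·m clockwise.
An unknown mass m at 0.694 m has arm 0.386 m; its moment is m·g·0.386 counterclockwise.
Balancing moments: m × 10 × 0.386 = 82.5, giving m = 82.5 / (10 × 0.386) = 21.4 kg.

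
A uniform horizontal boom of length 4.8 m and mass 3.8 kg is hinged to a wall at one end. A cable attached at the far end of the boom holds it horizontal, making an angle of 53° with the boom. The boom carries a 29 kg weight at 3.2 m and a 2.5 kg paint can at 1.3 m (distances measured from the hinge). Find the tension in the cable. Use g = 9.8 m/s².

T ≈ 269 N

About the hinge:
Beam weight: 3.8 × 9.8 = 37.24 N down at 2.4 m → arm 2.4 m, τ = 37.24 × 2.4 = 89.38 N·m clockwise.
Weight: 29 × 9.8 = 284.2 N down at 3.2 m → arm 3.2 m, τ = 284.2 × 3.2 = 909.4 N·m clockwise.
Paint can: 2.5 × 9.8 = 24.5 N down at 1.3 m → arm 1.3 m, τ = 24.5 × 1.3 = 31.85 N·m clockwise.
Total clockwise load moment = 1031 N·m.
The cable tension T acts at 4.8 m; only its component perpendicular to the boom, T sinθ, produces torque. sin 53° = 0.7986.
For rotational equilibrium, T × 4.8 × 0.7986 = 1031, so T = 1031 / 3.833 = 269 N.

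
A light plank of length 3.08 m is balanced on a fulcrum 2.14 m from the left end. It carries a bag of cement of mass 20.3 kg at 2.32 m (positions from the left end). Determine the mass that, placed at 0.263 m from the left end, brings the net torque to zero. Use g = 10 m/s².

Take moments about the fulcrum (at 2.14 m from the left end).
Bag of cement: 20.3 × 10 = 203 N down at 2.32 m → arm 0.18 m, τ = 203 × 0.18 = 36.54 N·m clockwise.
Net moment of known loads = 36.54 N·m clockwise.
An unknown mass m at 0.263 m has arm 1.877 m; its moment is m·g·1.877 counterclockwise.
Setting net torque to zero: m × 10 × 1.877 = 36.54 → m = 36.54 / (10 × 1.877) = 1.95 kg.

m ≈ 1.95 kg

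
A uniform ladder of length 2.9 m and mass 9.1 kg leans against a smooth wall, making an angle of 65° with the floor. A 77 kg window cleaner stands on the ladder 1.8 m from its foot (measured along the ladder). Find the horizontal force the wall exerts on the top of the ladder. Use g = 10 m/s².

Taking torques about the foot of the ladder:
Ladder weight 9.1×10 = 91 N acts at 1.45 m along the ladder; its horizontal arm is 1.45·cos65° = 0.6128 m → τ = 55.76 N·m clockwise.
Window cleaner: 77×10 = 770 N at 1.8 m → arm 0.7607 m → τ = 585.7 N·m clockwise.
Wall normal N acts horizontally at the top; its moment arm is the height L sinθ = 2.9·sin65° = 2.628 m, counterclockwise.
Setting net torque to zero: N × 2.628 = 641.5 → N = 244 N.

N_wall ≈ 244 N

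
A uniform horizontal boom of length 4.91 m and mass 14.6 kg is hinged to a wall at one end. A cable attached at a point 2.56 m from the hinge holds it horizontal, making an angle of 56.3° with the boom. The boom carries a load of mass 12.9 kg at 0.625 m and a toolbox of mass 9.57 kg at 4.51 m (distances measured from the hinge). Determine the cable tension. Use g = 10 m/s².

Sum moments about the hinge (the unknown hinge reaction has zero arm there).
Beam weight: 14.6 × 10 = 146 N down at 2.455 m → arm 2.455 m, τ = 146 × 2.455 = 358.4 N·m clockwise.
Load: 12.9 × 10 = 129 N down at 0.625 m → arm 0.625 m, τ = 129 × 0.625 = 80.62 N·m clockwise.
Toolbox: 9.57 × 10 = 95.7 N down at 4.51 m → arm 4.51 m, τ = 95.7 × 4.51 = 431.6 N·m clockwise.
Total clockwise load moment = 870.6 N·m.
The cable tension T acts at 2.56 m; only its component perpendicular to the boom, T sinθ, produces torque. sin 56.3° = 0.832.
Setting net torque to zero: T × 2.56 × 0.832 = 870.6 → T = 870.6 / 2.13 = 409 N.

T ≈ 409 N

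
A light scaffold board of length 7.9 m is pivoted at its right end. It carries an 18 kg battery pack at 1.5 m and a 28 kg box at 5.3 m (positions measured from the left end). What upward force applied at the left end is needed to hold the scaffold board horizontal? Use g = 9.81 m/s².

About the right end:
Battery pack: 18 × 9.81 = 176.6 N down at 1.5 m → arm 6.4 m, τ = 176.6 × 6.4 = 1130 N·m counterclockwise.
Box: 28 × 9.81 = 274.7 N down at 5.3 m → arm 2.6 m, τ = 274.7 × 2.6 = 714.2 N·m counterclockwise.
Net moment of the loads = 1844 N·m counterclockwise.
The upward force F acts at the left end, arm 7.9 m, giving F × 7.9 clockwise.
Balancing moments: F × 7.9 = 1844, giving F = 1844 / 7.9 = 233 N.

F ≈ 233 N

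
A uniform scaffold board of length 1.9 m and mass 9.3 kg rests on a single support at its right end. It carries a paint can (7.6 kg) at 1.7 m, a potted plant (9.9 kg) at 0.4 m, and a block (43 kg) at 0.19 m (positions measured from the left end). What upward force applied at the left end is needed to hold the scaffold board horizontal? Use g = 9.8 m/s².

F ≈ 509 N

Taking torques about the right end:
Beam weight: 9.3 × 9.8 = 91.14 N down at 0.95 m → arm 0.95 m, τ = 91.14 × 0.95 = 86.58 N·m counterclockwise.
Paint can: 7.6 × 9.8 = 74.48 N down at 1.7 m → arm 0.2 m, τ = 74.48 × 0.2 = 14.9 N·m counterclockwise.
Potted plant: 9.9 × 9.8 = 97.02 N down at 0.4 m → arm 1.5 m, τ = 97.02 × 1.5 = 145.5 N·m counterclockwise.
Block: 43 × 9.8 = 421.4 N down at 0.19 m → arm 1.71 m, τ = 421.4 × 1.71 = 720.6 N·m counterclockwise.
Net moment of the loads = 967.6 N·m counterclockwise.
The upward force F acts at the left end, arm 1.9 m, giving F × 1.9 clockwise.
For rotational equilibrium, F × 1.9 = 967.6, so F = 967.6 / 1.9 = 509 N.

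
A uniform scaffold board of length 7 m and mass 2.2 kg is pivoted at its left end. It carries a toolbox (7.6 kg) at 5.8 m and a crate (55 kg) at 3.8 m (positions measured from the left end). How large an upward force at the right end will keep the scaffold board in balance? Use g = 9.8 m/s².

F ≈ 365 N

Choose the left end as the axis so the unknown pivot reaction has zero arm there.
Beam weight: 2.2 × 9.8 = 21.56 N down at 3.5 m → arm 3.5 m, τ = 21.56 × 3.5 = 75.46 N·m clockwise.
Toolbox: 7.6 × 9.8 = 74.48 N down at 5.8 m → arm 5.8 m, τ = 74.48 × 5.8 = 432 N·m clockwise.
Crate: 55 × 9.8 = 539 N down at 3.8 m → arm 3.8 m, τ = 539 × 3.8 = 2048 N·m clockwise.
Net moment of the loads = 2555 N·m clockwise.
The upward force F acts at the right end, arm 7 m, giving F × 7 counterclockwise.
Setting net torque to zero: F × 7 = 2555 → F = 2555 / 7 = 365 N.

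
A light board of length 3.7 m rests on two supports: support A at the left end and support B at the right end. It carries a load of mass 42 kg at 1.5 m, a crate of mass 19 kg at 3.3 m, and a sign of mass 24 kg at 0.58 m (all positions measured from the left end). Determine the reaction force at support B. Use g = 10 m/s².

Take moments about support A.
Load: 42 × 10 = 420 N down at 1.5 m → arm 1.5 m, τ = 420 × 1.5 = 630 N·m clockwise.
Crate: 19 × 10 = 190 N down at 3.3 m → arm 3.3 m, τ = 190 × 3.3 = 627 N·m clockwise.
Sign: 24 × 10 = 240 N down at 0.58 m → arm 0.58 m, τ = 240 × 0.58 = 139.2 N·m clockwise.
Net load moment about support A = 1396 N·m clockwise.
Reaction R at support B is upward at 3.7 m, arm 3.7 m → moment R × 3.7 counterclockwise.
Στ = 0 ⇒ R × 3.7 = 1396 ⇒ R = 377 N.

R_B ≈ 377 N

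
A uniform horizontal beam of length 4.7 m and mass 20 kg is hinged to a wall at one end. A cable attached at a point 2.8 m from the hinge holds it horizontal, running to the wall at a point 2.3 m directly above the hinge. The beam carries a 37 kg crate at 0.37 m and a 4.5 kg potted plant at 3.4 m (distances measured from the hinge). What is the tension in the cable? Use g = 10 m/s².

T ≈ 428 N

Sum moments about the hinge (the unknown hinge reaction has zero arm there).
Beam weight: 20 × 10 = 200 N down at 2.35 m → arm 2.35 m, τ = 200 × 2.35 = 470 N·m clockwise.
Crate: 37 × 10 = 370 N down at 0.37 m → arm 0.37 m, τ = 370 × 0.37 = 136.9 N·m clockwise.
Potted plant: 4.5 × 10 = 45 N down at 3.4 m → arm 3.4 m, τ = 45 × 3.4 = 153 N·m clockwise.
Total clockwise load moment = 759.9 N·m.
The cable tension T acts at 2.8 m; only its component perpendicular to the beam, T sinθ, produces torque. sinθ = h/√(h²+d²) = 2.3/√(2.3²+2.8²) = 0.6347.
For rotational equilibrium, T × 2.8 × 0.6347 = 759.9, so T = 759.9 / 1.777 = 428 N.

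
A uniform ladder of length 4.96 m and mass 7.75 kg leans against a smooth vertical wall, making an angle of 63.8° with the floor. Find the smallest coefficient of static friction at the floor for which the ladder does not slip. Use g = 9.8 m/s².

Taking torques about the foot of the ladder:
Ladder weight 7.75×9.8 = 75.95 N acts at 2.48 m along the ladder; its horizontal arm is 2.48·cos63.8° = 1.095 m → τ = 83.17 N·m clockwise.
Wall normal N acts horizontally at the top; its moment arm is the height L sinθ = 4.96·sin63.8° = 4.45 m, counterclockwise.
Setting net torque to zero: N × 4.45 = 83.17 → N = 18.69 N.
ΣFx = 0 ⇒ f = N_wall = 18.69 N. ΣFy = 0 ⇒ N_floor = 75.95 N.
μ_min = f / N_floor = 18.69 / 75.95 = 0.246.

μ_min ≈ 0.246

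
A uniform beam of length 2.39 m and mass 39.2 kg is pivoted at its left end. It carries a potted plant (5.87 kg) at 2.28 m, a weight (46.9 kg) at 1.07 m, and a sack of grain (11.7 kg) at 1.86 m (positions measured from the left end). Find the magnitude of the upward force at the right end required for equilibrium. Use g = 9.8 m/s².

Take moments about the left end.
Beam weight: 39.2 × 9.8 = 384.2 N down at 1.195 m → arm 1.195 m, τ = 384.2 × 1.195 = 459.1 N·m clockwise.
Potted plant: 5.87 × 9.8 = 57.53 N down at 2.28 m → arm 2.28 m, τ = 57.53 × 2.28 = 131.2 N·m clockwise.
Weight: 46.9 × 9.8 = 459.6 N down at 1.07 m → arm 1.07 m, τ = 459.6 × 1.07 = 491.8 N·m clockwise.
Sack of grain: 11.7 × 9.8 = 114.7 N down at 1.86 m → arm 1.86 m, τ = 114.7 × 1.86 = 213.3 N·m clockwise.
Net moment of the loads = 1295 N·m clockwise.
The upward force F acts at the right end, arm 2.39 m, giving F × 2.39 counterclockwise.
For rotational equilibrium, F × 2.39 = 1295, so F = 1295 / 2.39 = 542 N.

F ≈ 542 N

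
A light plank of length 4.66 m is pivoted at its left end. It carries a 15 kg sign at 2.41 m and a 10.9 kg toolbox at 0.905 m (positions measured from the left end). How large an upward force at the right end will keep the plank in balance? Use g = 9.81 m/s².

About the left end:
Sign: 15 × 9.81 = 147.2 N down at 2.41 m → arm 2.41 m, τ = 147.2 × 2.41 = 354.8 N·m clockwise.
Toolbox: 10.9 × 9.81 = 106.9 N down at 0.905 m → arm 0.905 m, τ = 106.9 × 0.905 = 96.74 N·m clockwise.
Net moment of the loads = 451.5 N·m clockwise.
The upward force F acts at the right end, arm 4.66 m, giving F × 4.66 counterclockwise.
For rotational equilibrium, F × 4.66 = 451.5, so F = 451.5 / 4.66 = 96.9 N.

F ≈ 96.9 N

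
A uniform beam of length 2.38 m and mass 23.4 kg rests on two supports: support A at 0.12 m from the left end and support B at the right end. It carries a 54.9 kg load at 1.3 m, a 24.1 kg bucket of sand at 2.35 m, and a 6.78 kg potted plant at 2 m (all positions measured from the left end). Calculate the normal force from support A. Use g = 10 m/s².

Sum moments about support B (its reaction then has zero moment arm).
Beam weight: 23.4 × 10 = 234 N down at 1.19 m → arm 1.19 m, τ = 234 × 1.19 = 278.5 N·m counterclockwise.
Load: 54.9 × 10 = 549 N down at 1.3 m → arm 1.08 m, τ = 549 × 1.08 = 592.9 N·m counterclockwise.
Bucket of sand: 24.1 × 10 = 241 N down at 2.35 m → arm 0.03 m, τ = 241 × 0.03 = 7.23 N·m counterclockwise.
Potted plant: 6.78 × 10 = 67.8 N down at 2 m → arm 0.38 m, τ = 67.8 × 0.38 = 25.76 N·m counterclockwise.
Net load moment about support B = 904.4 N·m counterclockwise.
Reaction R at support A is upward at 0.12 m, arm 2.26 m → moment R × 2.26 clockwise.
Στ = 0 ⇒ R × 2.26 = 904.4 ⇒ R = 400 N.

R_A ≈ 400 N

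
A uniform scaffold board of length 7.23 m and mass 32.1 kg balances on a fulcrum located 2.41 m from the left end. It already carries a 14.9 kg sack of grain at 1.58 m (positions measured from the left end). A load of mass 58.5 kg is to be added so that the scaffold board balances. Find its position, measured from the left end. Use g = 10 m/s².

x ≈ 1.96 m from the left end

About the fulcrum (at 2.41 m from the left end):
Beam weight: 32.1 × 10 = 321 N down at 3.615 m → arm 1.205 m, τ = 321 × 1.205 = 386.8 N·m clockwise.
Sack of grain: 14.9 × 10 = 149 N down at 1.58 m → arm 0.83 m, τ = 149 × 0.83 = 123.7 N·m counterclockwise.
Net moment of existing loads = 263.1 N·m clockwise.
The load weighs 58.5 × 10 = 585 N and must supply an equal counterclockwise moment, so its lever arm about the fulcrum is 263.1 / 585 = 0.45 m.
That puts it at 2.41 − 0.45 = 1.96 m from the left end.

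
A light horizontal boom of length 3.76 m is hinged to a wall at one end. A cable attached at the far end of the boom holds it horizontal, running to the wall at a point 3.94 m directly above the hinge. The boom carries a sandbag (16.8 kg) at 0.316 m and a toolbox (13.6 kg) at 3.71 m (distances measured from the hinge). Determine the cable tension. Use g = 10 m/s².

Choose the hinge as the axis so the unknown hinge reaction has zero arm there.
Sandbag: 16.8 × 10 = 168 N down at 0.316 m → arm 0.316 m, τ = 168 × 0.316 = 53.09 N·m clockwise.
Toolbox: 13.6 × 10 = 136 N down at 3.71 m → arm 3.71 m, τ = 136 × 3.71 = 504.6 N·m clockwise.
Total clockwise load moment = 557.7 N·m.
The cable tension T acts at 3.76 m; only its component perpendicular to the boom, T sinθ, produces torque. sinθ = h/√(h²+d²) = 3.94/√(3.94²+3.76²) = 0.7234.
Setting net torque to zero: T × 3.76 × 0.7234 = 557.7 → T = 557.7 / 2.72 = 205 N.

T ≈ 205 N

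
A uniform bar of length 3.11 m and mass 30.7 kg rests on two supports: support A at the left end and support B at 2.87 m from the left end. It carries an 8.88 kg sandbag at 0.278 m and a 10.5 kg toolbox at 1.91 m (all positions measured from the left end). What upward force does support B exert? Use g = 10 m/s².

R_B ≈ 245 N

About support A:
Beam weight: 30.7 × 10 = 307 N down at 1.555 m → arm 1.555 m, τ = 307 × 1.555 = 477.4 N·m clockwise.
Sandbag: 8.88 × 10 = 88.8 N down at 0.278 m → arm 0.278 m, τ = 88.8 × 0.278 = 24.69 N·m clockwise.
Toolbox: 10.5 × 10 = 105 N down at 1.91 m → arm 1.91 m, τ = 105 × 1.91 = 200.5 N·m clockwise.
Net load moment about support A = 702.6 N·m clockwise.
Reaction R at support B is upward at 2.87 m, arm 2.87 m → moment R × 2.87 counterclockwise.
Balancing moments: R × 2.87 = 702.6, giving R = 245 N.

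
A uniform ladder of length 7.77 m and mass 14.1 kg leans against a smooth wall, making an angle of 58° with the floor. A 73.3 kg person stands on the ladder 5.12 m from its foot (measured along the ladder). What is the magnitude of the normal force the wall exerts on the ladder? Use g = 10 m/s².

Sum moments about the foot of the ladder (the floor normal and friction both act there and drop out).
Ladder weight 14.1×10 = 141 N acts at 3.885 m along the ladder; its horizontal arm is 3.885·cos58° = 2.059 m → τ = 290.3 N·m clockwise.
Person: 73.3×10 = 733 N at 5.12 m → arm 2.713 m → τ = 1989 N·m clockwise.
Wall normal N acts horizontally at the top; its moment arm is the height L sinθ = 7.77·sin58° = 6.589 m, counterclockwise.
Setting net torque to zero: N × 6.589 = 2279 → N = 346 N.

N_wall ≈ 346 N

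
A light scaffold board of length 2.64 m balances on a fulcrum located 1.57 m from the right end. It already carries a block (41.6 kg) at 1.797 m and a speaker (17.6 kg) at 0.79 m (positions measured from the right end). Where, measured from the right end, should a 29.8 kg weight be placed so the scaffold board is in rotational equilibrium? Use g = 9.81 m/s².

x ≈ 1.71 m from the right end

Sum moments about the fulcrum (at 1.57 m from the right end) (the support reaction has zero arm there).
Block: 41.6 × 9.81 = 408.1 N down at 1.797 m → arm 0.227 m, τ = 408.1 × 0.227 = 92.64 N·m counterclockwise.
Speaker: 17.6 × 9.81 = 172.7 N down at 0.79 m → arm 0.78 m, τ = 172.7 × 0.78 = 134.7 N·m clockwise.
Net moment of existing loads = 42.06 N·m clockwise.
The weight weighs 29.8 × 9.81 = 292.3 N and must supply an equal counterclockwise moment, so its lever arm about the fulcrum is 42.06 / 292.3 = 0.144 m.
That puts it at 1.57 + 0.144 = 1.71 m from the right end.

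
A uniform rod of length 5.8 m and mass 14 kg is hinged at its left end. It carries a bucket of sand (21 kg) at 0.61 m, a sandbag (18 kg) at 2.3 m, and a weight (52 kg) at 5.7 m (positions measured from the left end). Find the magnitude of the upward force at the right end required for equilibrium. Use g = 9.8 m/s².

F ≈ 661 N

About the left end:
Beam weight: 14 × 9.8 = 137.2 N down at 2.9 m → arm 2.9 m, τ = 137.2 × 2.9 = 397.9 N·m clockwise.
Bucket of sand: 21 × 9.8 = 205.8 N down at 0.61 m → arm 0.61 m, τ = 205.8 × 0.61 = 125.5 N·m clockwise.
Sandbag: 18 × 9.8 = 176.4 N down at 2.3 m → arm 2.3 m, τ = 176.4 × 2.3 = 405.7 N·m clockwise.
Weight: 52 × 9.8 = 509.6 N down at 5.7 m → arm 5.7 m, τ = 509.6 × 5.7 = 2905 N·m clockwise.
Net moment of the loads = 3834 N·m clockwise.
The upward force F acts at the right end, arm 5.8 m, giving F × 5.8 counterclockwise.
Balancing moments: F × 5.8 = 3834, giving F = 3834 / 5.8 = 661 N.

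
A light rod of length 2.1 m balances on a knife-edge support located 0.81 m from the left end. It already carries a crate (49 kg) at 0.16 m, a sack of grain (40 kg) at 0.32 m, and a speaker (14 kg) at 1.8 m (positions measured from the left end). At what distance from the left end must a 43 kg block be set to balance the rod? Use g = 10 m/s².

Choose the knife-edge support (at 0.81 m from the left end) as the axis so the support reaction has zero arm there.
Crate: 49 × 10 = 490 N down at 0.16 m → arm 0.65 m, τ = 490 × 0.65 = 318.5 N·m counterclockwise.
Sack of grain: 40 × 10 = 400 N down at 0.32 m → arm 0.49 m, τ = 400 × 0.49 = 196 N·m counterclockwise.
Speaker: 14 × 10 = 140 N down at 1.8 m → arm 0.99 m, τ = 140 × 0.99 = 138.6 N·m clockwise.
Net moment of existing loads = 375.9 N·m counterclockwise.
The block weighs 43 × 10 = 430 N and must supply an equal clockwise moment, so its lever arm about the knife-edge support is 375.9 / 430 = 0.874 m.
That puts it at 0.81 + 0.874 = 1.68 m from the left end.

x ≈ 1.68 m from the left end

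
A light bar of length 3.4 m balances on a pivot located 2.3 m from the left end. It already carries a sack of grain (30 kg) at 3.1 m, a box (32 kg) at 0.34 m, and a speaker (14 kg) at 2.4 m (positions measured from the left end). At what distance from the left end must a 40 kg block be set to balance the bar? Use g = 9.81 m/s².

x ≈ 3.23 m from the left end

Taking torques about the pivot (at 2.3 m from the left end):
Sack of grain: 30 × 9.81 = 294.3 N down at 3.1 m → arm 0.8 m, τ = 294.3 × 0.8 = 235.4 N·m clockwise.
Box: 32 × 9.81 = 313.9 N down at 0.34 m → arm 1.96 m, τ = 313.9 × 1.96 = 615.2 N·m counterclockwise.
Speaker: 14 × 9.81 = 137.3 N down at 2.4 m → arm 0.1 m, τ = 137.3 × 0.1 = 13.73 N·m clockwise.
Net moment of existing loads = 366.1 N·m counterclockwise.
The block weighs 40 × 9.81 = 392.4 N and must supply an equal clockwise moment, so its lever arm about the pivot is 366.1 / 392.4 = 0.933 m.
That puts it at 2.3 + 0.933 = 3.23 m from the left end.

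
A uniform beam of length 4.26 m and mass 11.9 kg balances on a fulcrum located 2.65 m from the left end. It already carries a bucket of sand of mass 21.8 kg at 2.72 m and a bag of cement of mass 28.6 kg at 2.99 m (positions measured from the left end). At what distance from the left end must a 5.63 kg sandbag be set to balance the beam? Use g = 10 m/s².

Take moments about the fulcrum (at 2.65 m from the left end).
Beam weight: 11.9 × 10 = 119 N down at 2.13 m → arm 0.52 m, τ = 119 × 0.52 = 61.88 N·m counterclockwise.
Bucket of sand: 21.8 × 10 = 218 N down at 2.72 m → arm 0.07 m, τ = 218 × 0.07 = 15.26 N·m clockwise.
Bag of cement: 28.6 × 10 = 286 N down at 2.99 m → arm 0.34 m, τ = 286 × 0.34 = 97.24 N·m clockwise.
Net moment of existing loads = 50.62 N·m clockwise.
The sandbag weighs 5.63 × 10 = 56.3 N and must supply an equal counterclockwise moment, so its lever arm about the fulcrum is 50.62 / 56.3 = 0.899 m.
That puts it at 2.65 − 0.899 = 1.75 m from the left end.

x ≈ 1.75 m from the left end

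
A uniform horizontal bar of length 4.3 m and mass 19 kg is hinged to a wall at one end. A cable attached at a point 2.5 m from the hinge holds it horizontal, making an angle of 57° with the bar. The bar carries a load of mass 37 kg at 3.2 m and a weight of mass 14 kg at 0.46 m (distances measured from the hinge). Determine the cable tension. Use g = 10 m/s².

Take moments about the hinge.
Beam weight: 19 × 10 = 190 N down at 2.15 m → arm 2.15 m, τ = 190 × 2.15 = 408.5 N·m clockwise.
Load: 37 × 10 = 370 N down at 3.2 m → arm 3.2 m, τ = 370 × 3.2 = 1184 N·m clockwise.
Weight: 14 × 10 = 140 N down at 0.46 m → arm 0.46 m, τ = 140 × 0.46 = 64.4 N·m clockwise.
Total clockwise load moment = 1657 N·m.
The cable tension T acts at 2.5 m; only its component perpendicular to the bar, T sinθ, produces torque. sin 57° = 0.8387.
Setting net torque to zero: T × 2.5 × 0.8387 = 1657 → T = 1657 / 2.097 = 790 N.

T ≈ 790 N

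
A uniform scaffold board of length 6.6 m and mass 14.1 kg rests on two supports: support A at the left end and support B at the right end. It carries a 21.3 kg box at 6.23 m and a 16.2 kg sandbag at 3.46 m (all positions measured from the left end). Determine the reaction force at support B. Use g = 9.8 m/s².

About support A:
Beam weight: 14.1 × 9.8 = 138.2 N down at 3.3 m → arm 3.3 m, τ = 138.2 × 3.3 = 456.1 N·m clockwise.
Box: 21.3 × 9.8 = 208.7 N down at 6.23 m → arm 6.23 m, τ = 208.7 × 6.23 = 1300 N·m clockwise.
Sandbag: 16.2 × 9.8 = 158.8 N down at 3.46 m → arm 3.46 m, τ = 158.8 × 3.46 = 549.4 N·m clockwise.
Net load moment about support A = 2306 N·m clockwise.
Reaction R at support B is upward at 6.6 m, arm 6.6 m → moment R × 6.6 counterclockwise.
Στ = 0 ⇒ R × 6.6 = 2306 ⇒ R = 349 N.

R_B ≈ 349 N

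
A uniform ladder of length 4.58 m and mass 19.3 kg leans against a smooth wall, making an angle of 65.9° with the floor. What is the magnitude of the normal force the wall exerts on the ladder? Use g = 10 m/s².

Sum moments about the foot of the ladder (the floor normal and friction both act there and drop out).
Ladder weight 19.3×10 = 193 N acts at 2.29 m along the ladder; its horizontal arm is 2.29·cos65.9° = 0.9351 m → τ = 180.5 N·m clockwise.
Wall normal N acts horizontally at the top; its moment arm is the height L sinθ = 4.58·sin65.9° = 4.181 m, counterclockwise.
Setting net torque to zero: N × 4.181 = 180.5 → N = 43.2 N.

N_wall ≈ 43.2 N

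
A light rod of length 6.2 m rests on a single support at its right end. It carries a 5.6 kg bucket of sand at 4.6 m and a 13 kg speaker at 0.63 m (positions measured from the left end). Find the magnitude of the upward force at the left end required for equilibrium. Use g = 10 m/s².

Taking torques about the right end:
Bucket of sand: 5.6 × 10 = 56 N down at 4.6 m → arm 1.6 m, τ = 56 × 1.6 = 89.6 N·m counterclockwise.
Speaker: 13 × 10 = 130 N down at 0.63 m → arm 5.57 m, τ = 130 × 5.57 = 724.1 N·m counterclockwise.
Net moment of the loads = 813.7 N·m counterclockwise.
The upward force F acts at the left end, arm 6.2 m, giving F × 6.2 clockwise.
For rotational equilibrium, F × 6.2 = 813.7, so F = 813.7 / 6.2 = 131 N.

F ≈ 131 N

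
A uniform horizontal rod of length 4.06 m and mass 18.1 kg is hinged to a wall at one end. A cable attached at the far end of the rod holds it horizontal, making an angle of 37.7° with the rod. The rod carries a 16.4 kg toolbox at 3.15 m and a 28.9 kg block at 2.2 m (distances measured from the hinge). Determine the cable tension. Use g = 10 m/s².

T ≈ 612 N

Choose the hinge as the axis so the unknown hinge reaction has zero arm there.
Beam weight: 18.1 × 10 = 181 N down at 2.03 m → arm 2.03 m, τ = 181 × 2.03 = 367.4 N·m clockwise.
Toolbox: 16.4 × 10 = 164 N down at 3.15 m → arm 3.15 m, τ = 164 × 3.15 = 516.6 N·m clockwise.
Block: 28.9 × 10 = 289 N down at 2.2 m → arm 2.2 m, τ = 289 × 2.2 = 635.8 N·m clockwise.
Total clockwise load moment = 1520 N·m.
The cable tension T acts at 4.06 m; only its component perpendicular to the rod, T sinθ, produces torque. sin 37.7° = 0.6115.
Στ = 0 ⇒ T × 4.06 × 0.6115 = 1520 ⇒ T = 1520 / 2.483 = 612 N.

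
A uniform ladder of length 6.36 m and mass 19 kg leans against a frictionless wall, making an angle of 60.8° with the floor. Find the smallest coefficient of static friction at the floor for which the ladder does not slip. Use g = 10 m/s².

μ_min ≈ 0.279

Take moments about the foot of the ladder.
Ladder weight 19×10 = 190 N acts at 3.18 m along the ladder; its horizontal arm is 3.18·cos60.8° = 1.551 m → τ = 294.7 N·m clockwise.
Wall normal N acts horizontally at the top; its moment arm is the height L sinθ = 6.36·sin60.8° = 5.552 m, counterclockwise.
For rotational equilibrium, N × 5.552 = 294.7, so N = 53.08 N.
ΣFx = 0 ⇒ f = N_wall = 53.08 N. ΣFy = 0 ⇒ N_floor = 190 N.
μ_min = f / N_floor = 53.08 / 190 = 0.279.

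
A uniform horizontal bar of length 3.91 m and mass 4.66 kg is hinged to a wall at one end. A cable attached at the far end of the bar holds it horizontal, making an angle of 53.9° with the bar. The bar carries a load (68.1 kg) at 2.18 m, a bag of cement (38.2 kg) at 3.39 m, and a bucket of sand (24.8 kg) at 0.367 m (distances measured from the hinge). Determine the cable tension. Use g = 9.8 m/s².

T ≈ 919 N

About the hinge:
Beam weight: 4.66 × 9.8 = 45.67 N down at 1.955 m → arm 1.955 m, τ = 45.67 × 1.955 = 89.28 N·m clockwise.
Load: 68.1 × 9.8 = 667.4 N down at 2.18 m → arm 2.18 m, τ = 667.4 × 2.18 = 1455 N·m clockwise.
Bag of cement: 38.2 × 9.8 = 374.4 N down at 3.39 m → arm 3.39 m, τ = 374.4 × 3.39 = 1269 N·m clockwise.
Bucket of sand: 24.8 × 9.8 = 243 N down at 0.367 m → arm 0.367 m, τ = 243 × 0.367 = 89.18 N·m clockwise.
Total clockwise load moment = 2902 N·m.
The cable tension T acts at 3.91 m; only its component perpendicular to the bar, T sinθ, produces torque. sin 53.9° = 0.808.
Setting net torque to zero: T × 3.91 × 0.808 = 2902 → T = 2902 / 3.159 = 919 N.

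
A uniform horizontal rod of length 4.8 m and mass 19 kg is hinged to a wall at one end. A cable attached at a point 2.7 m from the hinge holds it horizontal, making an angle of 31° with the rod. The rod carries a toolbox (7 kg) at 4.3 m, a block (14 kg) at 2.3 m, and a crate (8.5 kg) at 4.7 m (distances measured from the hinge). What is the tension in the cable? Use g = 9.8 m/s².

Take moments about the hinge.
Beam weight: 19 × 9.8 = 186.2 N down at 2.4 m → arm 2.4 m, τ = 186.2 × 2.4 = 446.9 N·m clockwise.
Toolbox: 7 × 9.8 = 68.6 N down at 4.3 m → arm 4.3 m, τ = 68.6 × 4.3 = 295 N·m clockwise.
Block: 14 × 9.8 = 137.2 N down at 2.3 m → arm 2.3 m, τ = 137.2 × 2.3 = 315.6 N·m clockwise.
Crate: 8.5 × 9.8 = 83.3 N down at 4.7 m → arm 4.7 m, τ = 83.3 × 4.7 = 391.5 N·m clockwise.
Total clockwise load moment = 1449 N·m.
The cable tension T acts at 2.7 m; only its component perpendicular to the rod, T sinθ, produces torque. sin 31° = 0.515.
For rotational equilibrium, T × 2.7 × 0.515 = 1449, so T = 1449 / 1.391 = 1040 N.

T ≈ 1040 N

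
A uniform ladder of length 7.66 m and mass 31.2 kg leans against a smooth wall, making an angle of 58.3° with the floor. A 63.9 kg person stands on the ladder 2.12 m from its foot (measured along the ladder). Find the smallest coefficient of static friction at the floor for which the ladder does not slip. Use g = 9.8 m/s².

μ_min ≈ 0.216

Sum moments about the foot of the ladder (the floor normal and friction both act there and drop out).
Ladder weight 31.2×9.8 = 305.8 N acts at 3.83 m along the ladder; its horizontal arm is 3.83·cos58.3° = 2.013 m → τ = 615.6 N·m clockwise.
Person: 63.9×9.8 = 626.2 N at 2.12 m → arm 1.114 m → τ = 697.6 N·m clockwise.
Wall normal N acts horizontally at the top; its moment arm is the height L sinθ = 7.66·sin58.3° = 6.517 m, counterclockwise.
Στ = 0 ⇒ N × 6.517 = 1313 ⇒ N = 201.5 N.
ΣFx = 0 ⇒ f = N_wall = 201.5 N. ΣFy = 0 ⇒ N_floor = 932 N.
μ_min = f / N_floor = 201.5 / 932 = 0.216.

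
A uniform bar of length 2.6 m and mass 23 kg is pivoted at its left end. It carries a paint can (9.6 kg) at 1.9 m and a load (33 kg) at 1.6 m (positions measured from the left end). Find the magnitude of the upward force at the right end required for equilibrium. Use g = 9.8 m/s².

F ≈ 380 N

Choose the left end as the axis so the unknown pivot reaction has zero arm there.
Beam weight: 23 × 9.8 = 225.4 N down at 1.3 m → arm 1.3 m, τ = 225.4 × 1.3 = 293 N·m clockwise.
Paint can: 9.6 × 9.8 = 94.08 N down at 1.9 m → arm 1.9 m, τ = 94.08 × 1.9 = 178.8 N·m clockwise.
Load: 33 × 9.8 = 323.4 N down at 1.6 m → arm 1.6 m, τ = 323.4 × 1.6 = 517.4 N·m clockwise.
Net moment of the loads = 989.2 N·m clockwise.
The upward force F acts at the right end, arm 2.6 m, giving F × 2.6 counterclockwise.
Balancing moments: F × 2.6 = 989.2, giving F = 989.2 / 2.6 = 380 N.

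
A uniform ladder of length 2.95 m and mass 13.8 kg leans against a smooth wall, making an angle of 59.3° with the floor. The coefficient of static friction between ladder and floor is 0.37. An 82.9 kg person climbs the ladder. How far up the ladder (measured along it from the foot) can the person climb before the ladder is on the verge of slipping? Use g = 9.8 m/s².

d ≈ 1.9 m

Take moments about the foot of the ladder.
Ladder weight 13.8×9.8 = 135.2 N acts at 1.475 m along the ladder; its horizontal arm is 1.475·cos59.3° = 0.7531 m → τ = 101.8 N·m clockwise.
Person weight 82.9×9.8 = 812.4 N at distance d → arm d·cos59.3° → τ = 812.4·d·0.5105 clockwise.
Wall normal N at the top has arm L sinθ = 2.537 m counterclockwise, so Στ = 0 gives N·2.537 = 101.8 + 414.7·d.
ΣFy = 0 ⇒ N_floor = 947.6 N, so the maximum friction is μ_s·N_floor = 0.37×947.6 = 350.6 N. ΣFx = 0 ⇒ N_wall = f, so at the slipping point N = 350.6 N.
Substituting: 350.6×2.537 = 101.8 + 414.7·d ⇒ d = (889.5 − 101.8) / 414.7 = 1.9 m.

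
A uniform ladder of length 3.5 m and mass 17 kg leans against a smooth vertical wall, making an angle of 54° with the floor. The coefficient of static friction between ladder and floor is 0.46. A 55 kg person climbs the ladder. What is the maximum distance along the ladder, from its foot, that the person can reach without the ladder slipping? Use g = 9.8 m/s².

About the foot of the ladder:
Ladder weight 17×9.8 = 166.6 N acts at 1.75 m along the ladder; its horizontal arm is 1.75·cos54° = 1.029 m → τ = 171.4 N·m clockwise.
Person weight 55×9.8 = 539 N at distance d → arm d·cos54° → τ = 539·d·0.5878 clockwise.
Wall normal N at the top has arm L sinθ = 2.832 m counterclockwise, so Στ = 0 gives N·2.832 = 171.4 + 316.8·d.
ΣFy = 0 ⇒ N_floor = 705.6 N, so the maximum friction is μ_s·N_floor = 0.46×705.6 = 324.6 N. ΣFx = 0 ⇒ N_wall = f, so at the slipping point N = 324.6 N.
Substituting: 324.6×2.832 = 171.4 + 316.8·d ⇒ d = (919.3 − 171.4) / 316.8 = 2.36 m.

d ≈ 2.36 m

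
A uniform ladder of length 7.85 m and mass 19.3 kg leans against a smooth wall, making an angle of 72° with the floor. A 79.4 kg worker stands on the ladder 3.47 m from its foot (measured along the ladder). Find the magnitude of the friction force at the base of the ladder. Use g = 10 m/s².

Sum moments about the foot of the ladder (the floor normal and friction both act there and drop out).
Ladder weight 19.3×10 = 193 N acts at 3.925 m along the ladder; its horizontal arm is 3.925·cos72° = 1.213 m → τ = 234.1 N·m clockwise.
Worker: 79.4×10 = 794 N at 3.47 m → arm 1.072 m → τ = 851.2 N·m clockwise.
Wall normal N acts horizontally at the top; its moment arm is the height L sinθ = 7.85·sin72° = 7.466 m, counterclockwise.
For rotational equilibrium, N × 7.466 = 1085, so N = 145 N.
ΣFx = 0: friction at the foot balances the wall's push, so f = N_wall = 145 N.

f ≈ 145 N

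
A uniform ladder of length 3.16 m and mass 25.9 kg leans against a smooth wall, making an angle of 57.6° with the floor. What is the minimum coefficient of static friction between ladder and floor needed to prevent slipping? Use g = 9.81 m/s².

Sum moments about the foot of the ladder (the floor normal and friction both act there and drop out).
Ladder weight 25.9×9.81 = 254.1 N acts at 1.58 m along the ladder; its horizontal arm is 1.58·cos57.6° = 0.8466 m → τ = 215.1 N·m clockwise.
Wall normal N acts horizontally at the top; its moment arm is the height L sinθ = 3.16·sin57.6° = 2.668 m, counterclockwise.
For rotational equilibrium, N × 2.668 = 215.1, so N = 80.62 N.
ΣFx = 0 ⇒ f = N_wall = 80.62 N. ΣFy = 0 ⇒ N_floor = 254.1 N.
μ_min = f / N_floor = 80.62 / 254.1 = 0.317.

μ_min ≈ 0.317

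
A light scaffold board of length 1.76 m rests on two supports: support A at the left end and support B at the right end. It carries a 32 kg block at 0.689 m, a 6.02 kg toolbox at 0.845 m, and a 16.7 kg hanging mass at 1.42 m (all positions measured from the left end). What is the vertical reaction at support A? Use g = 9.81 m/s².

R_A ≈ 253 N

Sum moments about support B (its reaction then has zero moment arm).
Block: 32 × 9.81 = 313.9 N down at 0.689 m → arm 1.071 m, τ = 313.9 × 1.071 = 336.2 N·m counterclockwise.
Toolbox: 6.02 × 9.81 = 59.06 N down at 0.845 m → arm 0.915 m, τ = 59.06 × 0.915 = 54.04 N·m counterclockwise.
Hanging mass: 16.7 × 9.81 = 163.8 N down at 1.42 m → arm 0.34 m, τ = 163.8 × 0.34 = 55.69 N·m counterclockwise.
Net load moment about support B = 445.9 N·m counterclockwise.
Reaction R at support A is upward at 0 m, arm 1.76 m → moment R × 1.76 clockwise.
For rotational equilibrium, R × 1.76 = 445.9, so R = 253 N.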